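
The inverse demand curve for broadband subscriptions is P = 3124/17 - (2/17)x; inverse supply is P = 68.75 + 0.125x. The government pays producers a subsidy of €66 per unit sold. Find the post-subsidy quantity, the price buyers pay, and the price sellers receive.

Pre-subsidy: 3124/17 - (2/17)x = 68.75 + 0.125x gives x* = 474 and P* = 128.
With the subsidy, sellers receive Ps = Pb + 66 for each unit, where Pb is the price buyers pay.
On the curves, Pb = 3124/17 - (2/17)x and Ps = 68.75 + 0.125x; the wedge Ps − Pb = 66 gives 68.75 + 0.125x − (3124/17 - (2/17)x) = 66, so x' = 746.
Then Pb = 3124/17 − (2/17)·746 = 96 and Ps = 68.75 + 0.125·746 = 162.

x' = 746; buyers pay €96; sellers receive €162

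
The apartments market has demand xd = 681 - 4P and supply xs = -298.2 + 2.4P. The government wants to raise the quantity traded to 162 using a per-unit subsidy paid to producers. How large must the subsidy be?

At x = 162, invert demand for the buyer price: Pb = (681 − 162)/4 = 129.75; invert supply for the seller price: Ps = (162 − (-298.2))/2.4 = 191.75.
The subsidy must fill the gap: s = Ps − Pb = 191.75 − 129.75 = 62.

Required subsidy s = 62 per unit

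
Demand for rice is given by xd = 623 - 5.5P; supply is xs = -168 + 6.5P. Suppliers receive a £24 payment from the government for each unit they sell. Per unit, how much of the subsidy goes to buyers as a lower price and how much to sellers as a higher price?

Buyers gain £13 per unit; sellers gain £11 per unit

Pre-subsidy: 623 - 5.5P = -168 + 6.5P gives P* = 791/12, x* = 6251/24.
With the subsidy, sellers receive Ps = Pb + 24 for each unit, where Pb is the price buyers pay.
Supply in terms of Pb becomes xs = -168 + 6.5(Pb + 24) = -12 + 6.5Pb. Setting this equal to demand: 623 - 5.5Pb = -12 + 6.5Pb, so Pb = 635/12.
Sellers receive Ps = 635/12 + 24 = 923/12; x' = 623 − 5.5·(635/12) = 7967/24.
Buyers' price falls by P* − Pb = 791/12 − 635/12 = 13; sellers' price rises by Ps − P* = 923/12 − 791/12 = 11.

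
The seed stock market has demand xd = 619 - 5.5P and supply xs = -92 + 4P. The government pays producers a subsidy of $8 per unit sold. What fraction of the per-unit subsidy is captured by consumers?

Pre-subsidy: 619 - 5.5P = -92 + 4P gives P* = 1422/19, x* = 3940/19.
With the subsidy, sellers receive Ps = Pb + 8 for each unit, where Pb is the price buyers pay.
Supply in terms of Pb becomes xs = -92 + 4(Pb + 8) = -60 + 4Pb. Setting this equal to demand: 619 - 5.5Pb = -60 + 4Pb, so Pb = 1358/19.
Sellers receive Ps = 1358/19 + 8 = 1510/19; x' = 619 − 5.5·(1358/19) = 4292/19.
Buyers' price falls by P* − Pb = 1422/19 − 1358/19 = 64/19; sellers' price rises by Ps − P* = 1510/19 − 1422/19 = 88/19.
So consumers capture (64/19)/8 = 8/19 of each unit of subsidy.

Consumer share = 8/19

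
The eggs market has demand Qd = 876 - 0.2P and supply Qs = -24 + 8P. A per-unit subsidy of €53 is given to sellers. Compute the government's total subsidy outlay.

Pre-subsidy: 876 - 0.2P = -24 + 8P gives P* = 4500/41, Q* = 35016/41.
With the subsidy, sellers receive Ps = Pb + 53 for each unit, where Pb is the price buyers pay.
Supply in terms of Pb becomes Qs = -24 + 8(Pb + 53) = 400 + 8Pb. Setting this equal to demand: 876 - 0.2Pb = 400 + 8Pb, so Pb = 2380/41.
Sellers receive Ps = 2380/41 + 53 = 4553/41; Q' = 876 − 0.2·(2380/41) = 35440/41.
Government outlay = subsidy × quantity = 53 × 35440/41 = 1878320/41.

Government cost = 1878320/41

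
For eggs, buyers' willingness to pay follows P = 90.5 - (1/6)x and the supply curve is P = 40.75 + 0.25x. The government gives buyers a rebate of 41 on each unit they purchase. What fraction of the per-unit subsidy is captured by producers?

Producer share = 0.6

Pre-subsidy: 90.5 - (1/6)x = 40.75 + 0.25x gives x* = 119.4 and P* = 70.6.
With the rebate, buyers effectively pay Pb = Ps − 41, where Ps is the price sellers receive.
On the curves, Pb = 90.5 - (1/6)x and Ps = 40.75 + 0.25x; the wedge Ps − Pb = 41 gives 40.75 + 0.25x − (90.5 - (1/6)x) = 41, so x' = 217.8.
Then Pb = 90.5 − (1/6)·217.8 = 54.2 and Ps = 40.75 + 0.25·217.8 = 95.2.
Buyers' price falls by P* − Pb = 70.6 − 54.2 = 16.4; sellers' price rises by Ps − P* = 95.2 − 70.6 = 24.6.
So producers capture 24.6/41 = 0.6 of each unit of subsidy.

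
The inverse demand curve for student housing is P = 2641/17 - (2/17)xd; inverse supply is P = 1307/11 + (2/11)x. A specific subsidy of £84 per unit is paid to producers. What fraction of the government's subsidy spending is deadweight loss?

DWL / government spending = 561/1610

Pre-subsidy: 2641/17 - (2/17)x = 1307/11 + (2/11)x gives x* = 122 and P* = 141.
With the subsidy, sellers receive Ps = Pb + 84 for each unit, where Pb is the price buyers pay.
On the curves, Pb = 2641/17 - (2/17)x and Ps = 1307/11 + (2/11)x; the wedge Ps − Pb = 84 gives 1307/11 + (2/11)x − (2641/17 - (2/17)x) = 84, so x' = 402.5.
Then Pb = 2641/17 − (2/17)·402.5 = 108 and Ps = 1307/11 + (2/11)·402.5 = 192.
ΔCS = ½(122 + 402.5)(141 − 108) = 8654.25; ΔPS = ½(122 + 402.5)(192 − 141) = 13374.75.
Government spending = 84 × 402.5 = 33810.
DWL = ½ × 84 × (402.5 − 122) = 11781; fraction = 11781 / 33810 = 561/1610.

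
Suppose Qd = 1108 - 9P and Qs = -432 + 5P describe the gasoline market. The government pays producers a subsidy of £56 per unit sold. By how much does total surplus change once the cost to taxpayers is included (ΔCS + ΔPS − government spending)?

Pre-subsidy: 1108 - 9P = -432 + 5P gives P* = 110, Q* = 118.
With the subsidy, sellers receive Ps = Pb + 56 for each unit, where Pb is the price buyers pay.
Supply in terms of Pb becomes Qs = -432 + 5(Pb + 56) = -152 + 5Pb. Setting this equal to demand: 1108 - 9Pb = -152 + 5Pb, so Pb = 90.
Sellers receive Ps = 90 + 56 = 146; Q' = 1108 − 9·90 = 298.
ΔCS = ½(118 + 298)(110 − 90) = 4160; ΔPS = ½(118 + 298)(146 − 110) = 7488.
Government spending = 56 × 298 = 16688.
Net change = 4160 + 7488 − 16688 = -5040. The loss equals the DWL triangle ½·56·180.

Net change in total surplus = -£5040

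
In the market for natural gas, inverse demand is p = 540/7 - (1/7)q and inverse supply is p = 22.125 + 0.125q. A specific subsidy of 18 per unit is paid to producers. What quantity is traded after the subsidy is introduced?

q' = 272.6

Pre-subsidy: 540/7 - (1/7)q = 22.125 + 0.125q gives q* = 205.4 and p* = 47.8.
With the subsidy, sellers receive ps = pb + 18 for each unit, where pb is the price buyers pay.
On the curves, pb = 540/7 - (1/7)q and ps = 22.125 + 0.125q; the wedge ps − pb = 18 gives 22.125 + 0.125q − (540/7 - (1/7)q) = 18, so q' = 272.6.
Then pb = 540/7 − (1/7)·272.6 = 38.2 and ps = 22.125 + 0.125·272.6 = 56.2.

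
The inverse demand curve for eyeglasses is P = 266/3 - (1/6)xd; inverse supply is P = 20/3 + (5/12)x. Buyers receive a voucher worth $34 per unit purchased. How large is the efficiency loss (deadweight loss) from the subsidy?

Pre-subsidy: 266/3 - (1/6)x = 20/3 + (5/12)x gives x* = 984/7 and P* = 1370/21.
With the rebate, buyers effectively pay Pb = Ps − 34, where Ps is the price sellers receive.
On the curves, Pb = 266/3 - (1/6)x and Ps = 20/3 + (5/12)x; the wedge Ps − Pb = 34 gives 20/3 + (5/12)x − (266/3 - (1/6)x) = 34, so x' = 1392/7.
Then Pb = 266/3 − (1/6)·(1392/7) = 1166/21 and Ps = 20/3 + (5/12)·(1392/7) = 1880/21.
The subsidy expands output by 1392/7 − 984/7 = 408/7 past the efficient level; on those units the gap between marginal cost and willingness to pay runs from 0 up to 34.
DWL = ½ × 34 × 408/7 = 6936/7.

Deadweight loss = 6936/7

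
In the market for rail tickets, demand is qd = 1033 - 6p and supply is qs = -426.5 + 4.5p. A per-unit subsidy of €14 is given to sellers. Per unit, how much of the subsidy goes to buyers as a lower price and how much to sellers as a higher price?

Pre-subsidy: 1033 - 6p = -426.5 + 4.5p gives p* = 139, q* = 199.
With the subsidy, sellers receive ps = pb + 14 for each unit, where pb is the price buyers pay.
Supply in terms of pb becomes qs = -426.5 + 4.5(pb + 14) = -363.5 + 4.5pb. Setting this equal to demand: 1033 - 6pb = -363.5 + 4.5pb, so pb = 133.
Sellers receive ps = 133 + 14 = 147; q' = 1033 − 6·133 = 235.
Buyers' price falls by p* − pb = 139 − 133 = 6; sellers' price rises by ps − p* = 147 − 139 = 8.

Buyers gain €6 per unit; sellers gain €8 per unit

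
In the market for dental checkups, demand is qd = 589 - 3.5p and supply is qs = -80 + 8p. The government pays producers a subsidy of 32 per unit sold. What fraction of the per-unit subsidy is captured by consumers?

Pre-subsidy: 589 - 3.5p = -80 + 8p gives p* = 1338/23, q* = 8864/23.
With the subsidy, sellers receive ps = pb + 32 for each unit, where pb is the price buyers pay.
Supply in terms of pb becomes qs = -80 + 8(pb + 32) = 176 + 8pb. Setting this equal to demand: 589 - 3.5pb = 176 + 8pb, so pb = 826/23.
Sellers receive ps = 826/23 + 32 = 1562/23; q' = 589 − 3.5·(826/23) = 10656/23.
Buyers' price falls by p* − pb = 1338/23 − 826/23 = 512/23; sellers' price rises by ps − p* = 1562/23 − 1338/23 = 224/23.
So consumers capture (512/23)/32 = 16/23 of each unit of subsidy.

Consumer share = 16/23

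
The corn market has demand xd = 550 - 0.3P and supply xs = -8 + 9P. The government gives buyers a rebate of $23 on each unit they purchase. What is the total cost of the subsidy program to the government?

Pre-subsidy: 550 - 0.3P = -8 + 9P gives P* = 60, x* = 532.
With the rebate, buyers effectively pay Pb = Ps − 23, where Ps is the price sellers receive.
Demand in terms of Ps becomes xd = 550 − 0.3(Ps − 23) = 556.9 - 0.3Ps. Setting this equal to supply: 556.9 - 0.3Ps = -8 + 9Ps, so Ps = 1883/31.
Buyers pay Pb = 1883/31 − 23 = 1170/31; x' = -8 + 9·(1883/31) = 16699/31.
Government outlay = subsidy × quantity = 23 × 16699/31 = 384077/31.

Government cost = 384077/31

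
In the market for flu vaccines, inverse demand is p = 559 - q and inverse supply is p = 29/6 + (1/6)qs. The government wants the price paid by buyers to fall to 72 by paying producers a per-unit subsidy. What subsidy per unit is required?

At a buyer price of 72, quantity demanded is 559 − 1·72 = 487.
Sellers supply 487 only when they receive ps = 29/6 + (1/6)·487 = 86.
s = ps − pb = 86 − 72 = 14.

Required subsidy s = 14 per unit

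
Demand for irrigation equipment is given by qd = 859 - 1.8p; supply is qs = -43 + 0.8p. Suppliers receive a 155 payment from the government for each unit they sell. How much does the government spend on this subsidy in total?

Pre-subsidy: 859 - 1.8p = -43 + 0.8p gives p* = 4510/13, q* = 3049/13.
With the subsidy, sellers receive ps = pb + 155 for each unit, where pb is the price buyers pay.
Supply in terms of pb becomes qs = -43 + 0.8(pb + 155) = 81 + 0.8pb. Setting this equal to demand: 859 - 1.8pb = 81 + 0.8pb, so pb = 3890/13.
Sellers receive ps = 3890/13 + 155 = 5905/13; q' = 859 − 1.8·(3890/13) = 4165/13.
Government outlay = subsidy × quantity = 155 × 4165/13 = 645575/13.

Government cost = 645575/13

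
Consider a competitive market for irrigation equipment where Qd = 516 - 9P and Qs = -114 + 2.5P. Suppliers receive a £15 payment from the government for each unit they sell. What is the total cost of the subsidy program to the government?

Government cost = 18045/23

Pre-subsidy: 516 - 9P = -114 + 2.5P gives P* = 1260/23, Q* = 528/23.
With the subsidy, sellers receive Ps = Pb + 15 for each unit, where Pb is the price buyers pay.
Supply in terms of Pb becomes Qs = -114 + 2.5(Pb + 15) = -76.5 + 2.5Pb. Setting this equal to demand: 516 - 9Pb = -76.5 + 2.5Pb, so Pb = 1185/23.
Sellers receive Ps = 1185/23 + 15 = 1530/23; Q' = 516 − 9·(1185/23) = 1203/23.
Government outlay = subsidy × quantity = 15 × 1203/23 = 18045/23.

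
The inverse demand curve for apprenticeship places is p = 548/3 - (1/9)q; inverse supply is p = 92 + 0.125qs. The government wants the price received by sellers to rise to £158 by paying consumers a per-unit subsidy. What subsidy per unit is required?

At a seller price of 158, quantity supplied is -736 + 8·158 = 528.
Buyers absorb 528 only when they pay pb = 548/3 − (1/9)·528 = 124.
s = ps − pb = 158 − 124 = 34.

Required subsidy s = £34 per unit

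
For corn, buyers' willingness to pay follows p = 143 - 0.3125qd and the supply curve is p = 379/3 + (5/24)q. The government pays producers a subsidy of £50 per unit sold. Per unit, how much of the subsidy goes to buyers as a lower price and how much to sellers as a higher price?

Pre-subsidy: 143 - 0.3125q = 379/3 + (5/24)q gives q* = 32 and p* = 133.
With the subsidy, sellers receive ps = pb + 50 for each unit, where pb is the price buyers pay.
On the curves, pb = 143 - 0.3125q and ps = 379/3 + (5/24)q; the wedge ps − pb = 50 gives 379/3 + (5/24)q − (143 - 0.3125q) = 50, so q' = 128.
Then pb = 143 − 0.3125·128 = 103 and ps = 379/3 + (5/24)·128 = 153.
Buyers' price falls by p* − pb = 133 − 103 = 30; sellers' price rises by ps − p* = 153 − 133 = 20.

Buyers gain £30 per unit; sellers gain £20 per unit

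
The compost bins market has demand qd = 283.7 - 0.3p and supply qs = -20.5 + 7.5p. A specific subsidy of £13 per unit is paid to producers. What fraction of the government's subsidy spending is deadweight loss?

Pre-subsidy: 283.7 - 0.3p = -20.5 + 7.5p gives p* = 39, q* = 272.
With the subsidy, sellers receive ps = pb + 13 for each unit, where pb is the price buyers pay.
Supply in terms of pb becomes qs = -20.5 + 7.5(pb + 13) = 77 + 7.5pb. Setting this equal to demand: 283.7 - 0.3pb = 77 + 7.5pb, so pb = 26.5.
Sellers receive ps = 26.5 + 13 = 39.5; q' = 283.7 − 0.3·26.5 = 275.75.
ΔCS = ½(272 + 275.75)(39 − 26.5) = 3423.4375; ΔPS = ½(272 + 275.75)(39.5 − 39) = 136.9375.
Government spending = 13 × 275.75 = 3584.75.
DWL = ½ × 13 × (275.75 − 272) = 24.375; fraction = 24.375 / 3584.75 = 15/2206.

DWL / government spending = 15/2206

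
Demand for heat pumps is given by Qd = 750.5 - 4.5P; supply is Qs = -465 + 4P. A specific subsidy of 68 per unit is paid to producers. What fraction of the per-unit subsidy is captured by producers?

Producer share = 9/17

Pre-subsidy: 750.5 - 4.5P = -465 + 4P gives P* = 143, Q* = 107.
With the subsidy, sellers receive Ps = Pb + 68 for each unit, where Pb is the price buyers pay.
Supply in terms of Pb becomes Qs = -465 + 4(Pb + 68) = -193 + 4Pb. Setting this equal to demand: 750.5 - 4.5Pb = -193 + 4Pb, so Pb = 111.
Sellers receive Ps = 111 + 68 = 179; Q' = 750.5 − 4.5·111 = 251.
Buyers' price falls by P* − Pb = 143 − 111 = 32; sellers' price rises by Ps − P* = 179 − 143 = 36.
So producers capture 36/68 = 9/17 of each unit of subsidy.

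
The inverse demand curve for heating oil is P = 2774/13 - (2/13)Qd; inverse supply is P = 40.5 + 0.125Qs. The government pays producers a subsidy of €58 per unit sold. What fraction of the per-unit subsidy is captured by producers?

Producer share = 13/29

Pre-subsidy: 2774/13 - (2/13)Q = 40.5 + 0.125Q gives Q* = 620 and P* = 118.
With the subsidy, sellers receive Ps = Pb + 58 for each unit, where Pb is the price buyers pay.
On the curves, Pb = 2774/13 - (2/13)Q and Ps = 40.5 + 0.125Q; the wedge Ps − Pb = 58 gives 40.5 + 0.125Q − (2774/13 - (2/13)Q) = 58, so Q' = 828.
Then Pb = 2774/13 − (2/13)·828 = 86 and Ps = 40.5 + 0.125·828 = 144.
Buyers' price falls by P* − Pb = 118 − 86 = 32; sellers' price rises by Ps − P* = 144 − 118 = 26.
So producers capture 26/58 = 13/29 of each unit of subsidy.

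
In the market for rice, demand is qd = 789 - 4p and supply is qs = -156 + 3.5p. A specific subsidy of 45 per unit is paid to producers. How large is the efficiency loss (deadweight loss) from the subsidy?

Pre-subsidy: 789 - 4p = -156 + 3.5p gives p* = 126, q* = 285.
With the subsidy, sellers receive ps = pb + 45 for each unit, where pb is the price buyers pay.
Supply in terms of pb becomes qs = -156 + 3.5(pb + 45) = 1.5 + 3.5pb. Setting this equal to demand: 789 - 4pb = 1.5 + 3.5pb, so pb = 105.
Sellers receive ps = 105 + 45 = 150; q' = 789 − 4·105 = 369.
The subsidy expands output by 369 − 285 = 84 past the efficient level; on those units the gap between marginal cost and willingness to pay runs from 0 up to 45.
DWL = ½ × 45 × 84 = 1890.

Deadweight loss = 1890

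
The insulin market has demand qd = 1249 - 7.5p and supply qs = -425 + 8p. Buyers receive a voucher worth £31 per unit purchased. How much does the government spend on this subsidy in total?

Government cost = £17329

Pre-subsidy: 1249 - 7.5p = -425 + 8p gives p* = 108, q* = 439.
With the rebate, buyers effectively pay pb = ps − 31, where ps is the price sellers receive.
Demand in terms of ps becomes qd = 1249 − 7.5(ps − 31) = 1481.5 - 7.5ps. Setting this equal to supply: 1481.5 - 7.5ps = -425 + 8ps, so ps = 123.
Buyers pay pb = 123 − 31 = 92; q' = -425 + 8·123 = 559.
Government outlay = subsidy × quantity = 31 × 559 = 17329.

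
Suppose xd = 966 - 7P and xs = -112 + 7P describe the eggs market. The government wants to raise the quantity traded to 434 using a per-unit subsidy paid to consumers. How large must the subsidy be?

At x = 434, invert demand for the buyer price: Pb = (966 − 434)/7 = 76; invert supply for the seller price: Ps = (434 − (-112))/7 = 78.
The subsidy must fill the gap: s = Ps − Pb = 78 − 76 = 2.

Required subsidy s = 2 per unit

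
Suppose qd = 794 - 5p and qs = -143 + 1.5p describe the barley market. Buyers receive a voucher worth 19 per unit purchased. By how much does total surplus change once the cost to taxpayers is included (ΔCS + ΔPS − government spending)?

Net change in total surplus = -5415/26

Pre-subsidy: 794 - 5p = -143 + 1.5p gives p* = 1874/13, q* = 952/13.
With the rebate, buyers effectively pay pb = ps − 19, where ps is the price sellers receive.
Demand in terms of ps becomes qd = 794 − 5(ps − 19) = 889 - 5ps. Setting this equal to supply: 889 - 5ps = -143 + 1.5ps, so ps = 2064/13.
Buyers pay pb = 2064/13 − 19 = 1817/13; q' = -143 + 1.5·(2064/13) = 1237/13.
ΔCS = ½(952/13 + 1237/13)(1874/13 − 1817/13) = 124773/338; ΔPS = ½(952/13 + 1237/13)(2064/13 − 1874/13) = 207955/169.
Government spending = 19 × 1237/13 = 23503/13.
Net change = 124773/338 + 207955/169 − 23503/13 = -5415/26. The loss equals the DWL triangle ½·19·285/13.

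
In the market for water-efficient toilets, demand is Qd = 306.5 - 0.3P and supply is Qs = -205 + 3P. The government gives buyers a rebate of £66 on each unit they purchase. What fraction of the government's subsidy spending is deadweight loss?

Pre-subsidy: 306.5 - 0.3P = -205 + 3P gives P* = 155, Q* = 260.
With the rebate, buyers effectively pay Pb = Ps − 66, where Ps is the price sellers receive.
Demand in terms of Ps becomes Qd = 306.5 − 0.3(Ps − 66) = 326.3 - 0.3Ps. Setting this equal to supply: 326.3 - 0.3Ps = -205 + 3Ps, so Ps = 161.
Buyers pay Pb = 161 − 66 = 95; Q' = -205 + 3·161 = 278.
ΔCS = ½(260 + 278)(155 − 95) = 16140; ΔPS = ½(260 + 278)(161 − 155) = 1614.
Government spending = 66 × 278 = 18348.
DWL = ½ × 66 × (278 − 260) = 594; fraction = 594 / 18348 = 9/278.

DWL / government spending = 9/278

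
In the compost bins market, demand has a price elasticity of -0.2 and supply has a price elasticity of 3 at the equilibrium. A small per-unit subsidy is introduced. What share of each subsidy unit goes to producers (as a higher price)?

Producer share = 0.0625

For a small subsidy around the equilibrium, the benefit split depends on the relative slopes, which at a point are proportional to the elasticities.
Buyer share = εs/(εs + |εd|) = 3/(3 + 0.2) = 0.9375; seller share = |εd|/(εs + |εd|) = 0.0625.
So producers capture 0.0625 of the subsidy.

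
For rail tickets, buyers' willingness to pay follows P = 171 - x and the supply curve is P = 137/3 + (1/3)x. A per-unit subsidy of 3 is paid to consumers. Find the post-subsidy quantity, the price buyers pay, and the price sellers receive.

Pre-subsidy: 171 - x = 137/3 + (1/3)x gives x* = 94 and P* = 77.
With the rebate, buyers effectively pay Pb = Ps − 3, where Ps is the price sellers receive.
On the curves, Pb = 171 - x and Ps = 137/3 + (1/3)x; the wedge Ps − Pb = 3 gives 137/3 + (1/3)x − (171 - x) = 3, so x' = 96.25.
Then Pb = 171 − 1·96.25 = 74.75 and Ps = 137/3 + (1/3)·96.25 = 77.75.

x' = 96.25; buyers pay 74.75; sellers receive 77.75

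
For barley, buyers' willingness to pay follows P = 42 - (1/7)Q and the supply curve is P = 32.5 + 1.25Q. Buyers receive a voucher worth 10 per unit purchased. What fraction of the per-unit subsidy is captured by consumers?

Consumer share = 4/39

Pre-subsidy: 42 - (1/7)Q = 32.5 + 1.25Q gives Q* = 266/39 and P* = 1600/39.
With the rebate, buyers effectively pay Pb = Ps − 10, where Ps is the price sellers receive.
On the curves, Pb = 42 - (1/7)Q and Ps = 32.5 + 1.25Q; the wedge Ps − Pb = 10 gives 32.5 + 1.25Q − (42 - (1/7)Q) = 10, so Q' = 14.
Then Pb = 42 − (1/7)·14 = 40 and Ps = 32.5 + 1.25·14 = 50.
Buyers' price falls by P* − Pb = 1600/39 − 40 = 40/39; sellers' price rises by Ps − P* = 50 − 1600/39 = 350/39.
So consumers capture (40/39)/10 = 4/39 of each unit of subsidy.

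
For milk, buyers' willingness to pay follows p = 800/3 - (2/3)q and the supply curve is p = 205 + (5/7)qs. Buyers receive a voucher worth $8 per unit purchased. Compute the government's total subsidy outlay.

Government cost = 11704/29

Pre-subsidy: 800/3 - (2/3)q = 205 + (5/7)q gives q* = 1295/29 and p* = 6870/29.
With the rebate, buyers effectively pay pb = ps − 8, where ps is the price sellers receive.
On the curves, pb = 800/3 - (2/3)q and ps = 205 + (5/7)q; the wedge ps − pb = 8 gives 205 + (5/7)q − (800/3 - (2/3)q) = 8, so q' = 1463/29.
Then pb = 800/3 − (2/3)·(1463/29) = 6758/29 and ps = 205 + (5/7)·(1463/29) = 6990/29.
Government outlay = subsidy × quantity = 8 × 1463/29 = 11704/29.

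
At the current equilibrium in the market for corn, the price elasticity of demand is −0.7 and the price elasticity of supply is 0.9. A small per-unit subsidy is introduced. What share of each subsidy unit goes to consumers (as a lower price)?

Consumer share = 0.5625

For a small subsidy around the equilibrium, the benefit split depends on the relative slopes, which at a point are proportional to the elasticities.
Buyer share = εs/(εs + |εd|) = 0.9/(0.9 + 0.7) = 0.5625; seller share = |εd|/(εs + |εd|) = 0.4375.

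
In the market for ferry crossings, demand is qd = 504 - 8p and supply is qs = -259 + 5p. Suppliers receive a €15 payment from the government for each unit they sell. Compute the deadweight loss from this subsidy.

Pre-subsidy: 504 - 8p = -259 + 5p gives p* = 763/13, q* = 448/13.
With the subsidy, sellers receive ps = pb + 15 for each unit, where pb is the price buyers pay.
Supply in terms of pb becomes qs = -259 + 5(pb + 15) = -184 + 5pb. Setting this equal to demand: 504 - 8pb = -184 + 5pb, so pb = 688/13.
Sellers receive ps = 688/13 + 15 = 883/13; q' = 504 − 8·(688/13) = 1048/13.
The subsidy expands output by 1048/13 − 448/13 = 600/13 past the efficient level; on those units the gap between marginal cost and willingness to pay runs from 0 up to 15.
DWL = ½ × 15 × 600/13 = 4500/13.

Deadweight loss = 4500/13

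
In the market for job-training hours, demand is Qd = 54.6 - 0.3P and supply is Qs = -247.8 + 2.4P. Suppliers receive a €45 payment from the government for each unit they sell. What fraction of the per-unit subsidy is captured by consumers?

Consumer share = 8/9

Pre-subsidy: 54.6 - 0.3P = -247.8 + 2.4P gives P* = 112, Q* = 21.
With the subsidy, sellers receive Ps = Pb + 45 for each unit, where Pb is the price buyers pay.
Supply in terms of Pb becomes Qs = -247.8 + 2.4(Pb + 45) = -139.8 + 2.4Pb. Setting this equal to demand: 54.6 - 0.3Pb = -139.8 + 2.4Pb, so Pb = 72.
Sellers receive Ps = 72 + 45 = 117; Q' = 54.6 − 0.3·72 = 33.
Buyers' price falls by P* − Pb = 112 − 72 = 40; sellers' price rises by Ps − P* = 117 − 112 = 5.
So consumers capture 40/45 = 8/9 of each unit of subsidy.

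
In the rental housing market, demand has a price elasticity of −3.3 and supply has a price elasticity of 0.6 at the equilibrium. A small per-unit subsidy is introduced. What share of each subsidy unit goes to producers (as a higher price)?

For a small subsidy around the equilibrium, the benefit split depends on the relative slopes, which at a point are proportional to the elasticities.
Buyer share = εs/(εs + |εd|) = 0.6/(0.6 + 3.3) = 2/13; seller share = |εd|/(εs + |εd|) = 11/13.
So producers capture 11/13 of the subsidy.

Producer share = 11/13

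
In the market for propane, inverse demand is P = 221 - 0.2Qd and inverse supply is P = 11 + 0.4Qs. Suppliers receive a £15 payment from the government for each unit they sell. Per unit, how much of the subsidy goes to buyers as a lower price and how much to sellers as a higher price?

Buyers gain £5 per unit; sellers gain £10 per unit

Pre-subsidy: 221 - 0.2Q = 11 + 0.4Q gives Q* = 350 and P* = 151.
With the subsidy, sellers receive Ps = Pb + 15 for each unit, where Pb is the price buyers pay.
On the curves, Pb = 221 - 0.2Q and Ps = 11 + 0.4Q; the wedge Ps − Pb = 15 gives 11 + 0.4Q − (221 - 0.2Q) = 15, so Q' = 375.
Then Pb = 221 − 0.2·375 = 146 and Ps = 11 + 0.4·375 = 161.
Buyers' price falls by P* − Pb = 151 − 146 = 5; sellers' price rises by Ps − P* = 161 − 151 = 10.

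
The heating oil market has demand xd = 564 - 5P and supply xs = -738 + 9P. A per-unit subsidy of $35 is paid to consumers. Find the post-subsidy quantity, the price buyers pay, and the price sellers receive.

x' = 211.5; buyers pay $70.5; sellers receive $105.5

Pre-subsidy: 564 - 5P = -738 + 9P gives P* = 93, x* = 99.
With the rebate, buyers effectively pay Pb = Ps − 35, where Ps is the price sellers receive.
Demand in terms of Ps becomes xd = 564 − 5(Ps − 35) = 739 - 5Ps. Setting this equal to supply: 739 - 5Ps = -738 + 9Ps, so Ps = 105.5.
Buyers pay Pb = 105.5 − 35 = 70.5; x' = -738 + 9·105.5 = 211.5.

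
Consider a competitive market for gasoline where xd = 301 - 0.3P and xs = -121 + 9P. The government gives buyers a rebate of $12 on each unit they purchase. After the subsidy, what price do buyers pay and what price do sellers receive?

Buyers pay 3140/93; sellers receive 4256/93

Pre-subsidy: 301 - 0.3P = -121 + 9P gives P* = 4220/93, x* = 8909/31.
With the rebate, buyers effectively pay Pb = Ps − 12, where Ps is the price sellers receive.
Demand in terms of Ps becomes xd = 301 − 0.3(Ps − 12) = 304.6 - 0.3Ps. Setting this equal to supply: 304.6 - 0.3Ps = -121 + 9Ps, so Ps = 4256/93.
Buyers pay Pb = 4256/93 − 12 = 3140/93; x' = -121 + 9·(4256/93) = 9017/31.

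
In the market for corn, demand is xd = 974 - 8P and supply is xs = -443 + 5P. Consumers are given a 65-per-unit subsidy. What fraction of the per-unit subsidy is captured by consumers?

Consumer share = 5/13

Pre-subsidy: 974 - 8P = -443 + 5P gives P* = 109, x* = 102.
With the rebate, buyers effectively pay Pb = Ps − 65, where Ps is the price sellers receive.
Demand in terms of Ps becomes xd = 974 − 8(Ps − 65) = 1494 - 8Ps. Setting this equal to supply: 1494 - 8Ps = -443 + 5Ps, so Ps = 149.
Buyers pay Pb = 149 − 65 = 84; x' = -443 + 5·149 = 302.
Buyers' price falls by P* − Pb = 109 − 84 = 25; sellers' price rises by Ps − P* = 149 − 109 = 40.
So consumers capture 25/65 = 5/13 of each unit of subsidy.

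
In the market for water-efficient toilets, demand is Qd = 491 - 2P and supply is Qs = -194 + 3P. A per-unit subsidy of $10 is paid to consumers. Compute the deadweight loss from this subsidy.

Pre-subsidy: 491 - 2P = -194 + 3P gives P* = 137, Q* = 217.
With the rebate, buyers effectively pay Pb = Ps − 10, where Ps is the price sellers receive.
Demand in terms of Ps becomes Qd = 491 − 2(Ps − 10) = 511 - 2Ps. Setting this equal to supply: 511 - 2Ps = -194 + 3Ps, so Ps = 141.
Buyers pay Pb = 141 − 10 = 131; Q' = -194 + 3·141 = 229.
The subsidy expands output by 229 − 217 = 12 past the efficient level; on those units the gap between marginal cost and willingness to pay runs from 0 up to 10.
DWL = ½ × 10 × 12 = 60.

Deadweight loss = $60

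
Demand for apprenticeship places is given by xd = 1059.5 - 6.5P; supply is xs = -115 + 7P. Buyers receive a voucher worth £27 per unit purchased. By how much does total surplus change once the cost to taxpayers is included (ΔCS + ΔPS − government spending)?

Pre-subsidy: 1059.5 - 6.5P = -115 + 7P gives P* = 87, x* = 494.
With the rebate, buyers effectively pay Pb = Ps − 27, where Ps is the price sellers receive.
Demand in terms of Ps becomes xd = 1059.5 − 6.5(Ps − 27) = 1235 - 6.5Ps. Setting this equal to supply: 1235 - 6.5Ps = -115 + 7Ps, so Ps = 100.
Buyers pay Pb = 100 − 27 = 73; x' = -115 + 7·100 = 585.
ΔCS = ½(494 + 585)(87 − 73) = 7553; ΔPS = ½(494 + 585)(100 − 87) = 7013.5.
Government spending = 27 × 585 = 15795.
Net change = 7553 + 7013.5 − 15795 = -1228.5. The loss equals the DWL triangle ½·27·91.

Net change in total surplus = -£1228.5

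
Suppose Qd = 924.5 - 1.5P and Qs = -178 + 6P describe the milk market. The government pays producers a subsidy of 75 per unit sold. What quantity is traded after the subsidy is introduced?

Q' = 794

Pre-subsidy: 924.5 - 1.5P = -178 + 6P gives P* = 147, Q* = 704.
With the subsidy, sellers receive Ps = Pb + 75 for each unit, where Pb is the price buyers pay.
Supply in terms of Pb becomes Qs = -178 + 6(Pb + 75) = 272 + 6Pb. Setting this equal to demand: 924.5 - 1.5Pb = 272 + 6Pb, so Pb = 87.
Sellers receive Ps = 87 + 75 = 162; Q' = 924.5 − 1.5·87 = 794.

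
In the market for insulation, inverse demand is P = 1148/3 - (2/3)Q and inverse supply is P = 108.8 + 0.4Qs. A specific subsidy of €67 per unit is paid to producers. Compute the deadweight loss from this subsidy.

Pre-subsidy: 1148/3 - (2/3)Q = 108.8 + 0.4Q gives Q* = 256.75 and P* = 211.5.
With the subsidy, sellers receive Ps = Pb + 67 for each unit, where Pb is the price buyers pay.
On the curves, Pb = 1148/3 - (2/3)Q and Ps = 108.8 + 0.4Q; the wedge Ps − Pb = 67 gives 108.8 + 0.4Q − (1148/3 - (2/3)Q) = 67, so Q' = 319.5625.
Then Pb = 1148/3 − (2/3)·319.5625 = 169.625 and Ps = 108.8 + 0.4·319.5625 = 236.625.
The subsidy expands output by 319.5625 − 256.75 = 62.8125 past the efficient level; on those units the gap between marginal cost and willingness to pay runs from 0 up to 67.
DWL = ½ × 67 × 62.8125 = 2104.21875.

Deadweight loss = €2104.21875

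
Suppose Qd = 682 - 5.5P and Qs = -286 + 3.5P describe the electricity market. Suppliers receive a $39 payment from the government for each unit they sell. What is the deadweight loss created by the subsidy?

Deadweight loss = $1626.625

Pre-subsidy: 682 - 5.5P = -286 + 3.5P gives P* = 968/9, Q* = 814/9.
With the subsidy, sellers receive Ps = Pb + 39 for each unit, where Pb is the price buyers pay.
Supply in terms of Pb becomes Qs = -286 + 3.5(Pb + 39) = -149.5 + 3.5Pb. Setting this equal to demand: 682 - 5.5Pb = -149.5 + 3.5Pb, so Pb = 1663/18.
Sellers receive Ps = 1663/18 + 39 = 2365/18; Q' = 682 − 5.5·(1663/18) = 6259/36.
The subsidy expands output by 6259/36 − 814/9 = 1001/12 past the efficient level; on those units the gap between marginal cost and willingness to pay runs from 0 up to 39.
DWL = ½ × 39 × 1001/12 = 1626.625.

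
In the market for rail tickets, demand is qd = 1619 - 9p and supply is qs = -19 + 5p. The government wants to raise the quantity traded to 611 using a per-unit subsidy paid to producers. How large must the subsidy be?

Required subsidy s = 14 per unit

At q = 611, invert demand for the buyer price: pb = (1619 − 611)/9 = 112; invert supply for the seller price: ps = (611 − (-19))/5 = 126.
The subsidy must fill the gap: s = ps − pb = 126 − 112 = 14.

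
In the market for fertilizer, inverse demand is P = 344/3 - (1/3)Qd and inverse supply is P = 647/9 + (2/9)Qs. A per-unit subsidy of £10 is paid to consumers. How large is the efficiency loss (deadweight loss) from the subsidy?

Pre-subsidy: 344/3 - (1/3)Q = 647/9 + (2/9)Q gives Q* = 77 and P* = 89.
With the rebate, buyers effectively pay Pb = Ps − 10, where Ps is the price sellers receive.
On the curves, Pb = 344/3 - (1/3)Q and Ps = 647/9 + (2/9)Q; the wedge Ps − Pb = 10 gives 647/9 + (2/9)Q − (344/3 - (1/3)Q) = 10, so Q' = 95.
Then Pb = 344/3 − (1/3)·95 = 83 and Ps = 647/9 + (2/9)·95 = 93.
The subsidy expands output by 95 − 77 = 18 past the efficient level; on those units the gap between marginal cost and willingness to pay runs from 0 up to 10.
DWL = ½ × 10 × 18 = 90.

Deadweight loss = £90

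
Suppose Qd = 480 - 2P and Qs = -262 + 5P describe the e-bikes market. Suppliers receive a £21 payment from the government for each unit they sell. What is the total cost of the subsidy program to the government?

Pre-subsidy: 480 - 2P = -262 + 5P gives P* = 106, Q* = 268.
With the subsidy, sellers receive Ps = Pb + 21 for each unit, where Pb is the price buyers pay.
Supply in terms of Pb becomes Qs = -262 + 5(Pb + 21) = -157 + 5Pb. Setting this equal to demand: 480 - 2Pb = -157 + 5Pb, so Pb = 91.
Sellers receive Ps = 91 + 21 = 112; Q' = 480 − 2·91 = 298.
Government outlay = subsidy × quantity = 21 × 298 = 6258.

Government cost = £6258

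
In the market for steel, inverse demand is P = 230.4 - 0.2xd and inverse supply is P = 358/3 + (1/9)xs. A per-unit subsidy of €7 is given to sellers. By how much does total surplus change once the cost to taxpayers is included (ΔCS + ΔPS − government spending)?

Pre-subsidy: 230.4 - 0.2x = 358/3 + (1/9)x gives x* = 357 and P* = 159.
With the subsidy, sellers receive Ps = Pb + 7 for each unit, where Pb is the price buyers pay.
On the curves, Pb = 230.4 - 0.2x and Ps = 358/3 + (1/9)x; the wedge Ps − Pb = 7 gives 358/3 + (1/9)x − (230.4 - 0.2x) = 7, so x' = 379.5.
Then Pb = 230.4 − 0.2·379.5 = 154.5 and Ps = 358/3 + (1/9)·379.5 = 161.5.
ΔCS = ½(357 + 379.5)(159 − 154.5) = 1657.125; ΔPS = ½(357 + 379.5)(161.5 − 159) = 920.625.
Government spending = 7 × 379.5 = 2656.5.
Net change = 1657.125 + 920.625 − 2656.5 = -78.75. The loss equals the DWL triangle ½·7·22.5.

Net change in total surplus = -€78.75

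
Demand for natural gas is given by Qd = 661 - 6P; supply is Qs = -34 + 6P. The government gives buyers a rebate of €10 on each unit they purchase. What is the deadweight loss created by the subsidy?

Pre-subsidy: 661 - 6P = -34 + 6P gives P* = 695/12, Q* = 313.5.
With the rebate, buyers effectively pay Pb = Ps − 10, where Ps is the price sellers receive.
Demand in terms of Ps becomes Qd = 661 − 6(Ps − 10) = 721 - 6Ps. Setting this equal to supply: 721 - 6Ps = -34 + 6Ps, so Ps = 755/12.
Buyers pay Pb = 755/12 − 10 = 635/12; Q' = -34 + 6·(755/12) = 343.5.
The subsidy expands output by 343.5 − 313.5 = 30 past the efficient level; on those units the gap between marginal cost and willingness to pay runs from 0 up to 10.
DWL = ½ × 10 × 30 = 150.

Deadweight loss = €150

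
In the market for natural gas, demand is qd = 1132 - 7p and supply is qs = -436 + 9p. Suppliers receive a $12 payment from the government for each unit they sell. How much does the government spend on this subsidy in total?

Pre-subsidy: 1132 - 7p = -436 + 9p gives p* = 98, q* = 446.
With the subsidy, sellers receive ps = pb + 12 for each unit, where pb is the price buyers pay.
Supply in terms of pb becomes qs = -436 + 9(pb + 12) = -328 + 9pb. Setting this equal to demand: 1132 - 7pb = -328 + 9pb, so pb = 91.25.
Sellers receive ps = 91.25 + 12 = 103.25; q' = 1132 − 7·91.25 = 493.25.
Government outlay = subsidy × quantity = 12 × 493.25 = 5919.

Government cost = $5919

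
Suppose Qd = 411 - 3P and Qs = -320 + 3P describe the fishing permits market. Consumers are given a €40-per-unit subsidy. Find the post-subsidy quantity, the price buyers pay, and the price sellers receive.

Pre-subsidy: 411 - 3P = -320 + 3P gives P* = 731/6, Q* = 45.5.
With the rebate, buyers effectively pay Pb = Ps − 40, where Ps is the price sellers receive.
Demand in terms of Ps becomes Qd = 411 − 3(Ps − 40) = 531 - 3Ps. Setting this equal to supply: 531 - 3Ps = -320 + 3Ps, so Ps = 851/6.
Buyers pay Pb = 851/6 − 40 = 611/6; Q' = -320 + 3·(851/6) = 105.5.

Q' = 105.5; buyers pay 611/6; sellers receive 851/6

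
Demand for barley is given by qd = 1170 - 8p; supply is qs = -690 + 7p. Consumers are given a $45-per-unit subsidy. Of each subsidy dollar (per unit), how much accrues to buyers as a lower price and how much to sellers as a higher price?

Pre-subsidy: 1170 - 8p = -690 + 7p gives p* = 124, q* = 178.
With the rebate, buyers effectively pay pb = ps − 45, where ps is the price sellers receive.
Demand in terms of ps becomes qd = 1170 − 8(ps − 45) = 1530 - 8ps. Setting this equal to supply: 1530 - 8ps = -690 + 7ps, so ps = 148.
Buyers pay pb = 148 − 45 = 103; q' = -690 + 7·148 = 346.
Buyers' price falls by p* − pb = 124 − 103 = 21; sellers' price rises by ps − p* = 148 − 124 = 24.

Buyers gain $21 per unit; sellers gain $24 per unit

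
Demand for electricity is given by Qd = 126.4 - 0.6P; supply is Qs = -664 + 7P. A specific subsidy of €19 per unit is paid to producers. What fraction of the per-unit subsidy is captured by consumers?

Pre-subsidy: 126.4 - 0.6P = -664 + 7P gives P* = 104, Q* = 64.
With the subsidy, sellers receive Ps = Pb + 19 for each unit, where Pb is the price buyers pay.
Supply in terms of Pb becomes Qs = -664 + 7(Pb + 19) = -531 + 7Pb. Setting this equal to demand: 126.4 - 0.6Pb = -531 + 7Pb, so Pb = 86.5.
Sellers receive Ps = 86.5 + 19 = 105.5; Q' = 126.4 − 0.6·86.5 = 74.5.
Buyers' price falls by P* − Pb = 104 − 86.5 = 17.5; sellers' price rises by Ps − P* = 105.5 − 104 = 1.5.
So consumers capture 17.5/19 = 35/38 of each unit of subsidy.

Consumer share = 35/38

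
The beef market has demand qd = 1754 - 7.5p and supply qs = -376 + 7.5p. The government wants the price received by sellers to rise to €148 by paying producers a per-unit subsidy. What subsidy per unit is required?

At a seller price of 148, quantity supplied is -376 + 7.5·148 = 734.
Buyers absorb 734 only when they pay pb with 1754 − 7.5·pb = 734, i.e. pb = 136.
s = ps − pb = 148 − 136 = 12.

Required subsidy s = €12 per unit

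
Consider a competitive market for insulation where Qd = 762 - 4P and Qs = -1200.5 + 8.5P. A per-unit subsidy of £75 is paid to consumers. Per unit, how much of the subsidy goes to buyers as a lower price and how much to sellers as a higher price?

Pre-subsidy: 762 - 4P = -1200.5 + 8.5P gives P* = 157, Q* = 134.
With the rebate, buyers effectively pay Pb = Ps − 75, where Ps is the price sellers receive.
Demand in terms of Ps becomes Qd = 762 − 4(Ps − 75) = 1062 - 4Ps. Setting this equal to supply: 1062 - 4Ps = -1200.5 + 8.5Ps, so Ps = 181.
Buyers pay Pb = 181 − 75 = 106; Q' = -1200.5 + 8.5·181 = 338.
Buyers' price falls by P* − Pb = 157 − 106 = 51; sellers' price rises by Ps − P* = 181 − 157 = 24.

Buyers gain £51 per unit; sellers gain £24 per unit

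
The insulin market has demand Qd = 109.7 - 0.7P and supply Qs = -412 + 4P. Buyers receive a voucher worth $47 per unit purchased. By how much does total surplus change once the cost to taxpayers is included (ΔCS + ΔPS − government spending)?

Pre-subsidy: 109.7 - 0.7P = -412 + 4P gives P* = 111, Q* = 32.
With the rebate, buyers effectively pay Pb = Ps − 47, where Ps is the price sellers receive.
Demand in terms of Ps becomes Qd = 109.7 − 0.7(Ps − 47) = 142.6 - 0.7Ps. Setting this equal to supply: 142.6 - 0.7Ps = -412 + 4Ps, so Ps = 118.
Buyers pay Pb = 118 − 47 = 71; Q' = -412 + 4·118 = 60.
ΔCS = ½(32 + 60)(111 − 71) = 1840; ΔPS = ½(32 + 60)(118 − 111) = 322.
Government spending = 47 × 60 = 2820.
Net change = 1840 + 322 − 2820 = -658. The loss equals the DWL triangle ½·47·28.

Net change in total surplus = -$658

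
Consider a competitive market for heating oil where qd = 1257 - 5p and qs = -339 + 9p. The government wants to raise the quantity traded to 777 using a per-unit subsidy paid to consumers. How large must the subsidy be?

At q = 777, invert demand for the buyer price: pb = (1257 − 777)/5 = 96; invert supply for the seller price: ps = (777 − (-339))/9 = 124.
The subsidy must fill the gap: s = ps − pb = 124 − 96 = 28.

Required subsidy s = 28 per unit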